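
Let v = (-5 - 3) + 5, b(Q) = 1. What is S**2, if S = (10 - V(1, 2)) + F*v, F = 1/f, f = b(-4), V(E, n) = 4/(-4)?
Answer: 64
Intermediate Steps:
V(E, n) = -1 (V(E, n) = 4*(-1/4) = -1)
v = -3 (v = -8 + 5 = -3)
f = 1
F = 1 (F = 1/1 = 1)
S = 8 (S = (10 - 1*(-1)) + 1*(-3) = (10 + 1) - 3 = 11 - 3 = 8)
S**2 = 8**2 = 64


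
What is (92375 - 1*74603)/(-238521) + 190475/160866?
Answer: 14191125641/12789973062 ≈ 1.1096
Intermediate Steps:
(92375 - 1*74603)/(-238521) + 190475/160866 = (92375 - 74603)*(-1/238521) + 190475*(1/160866) = 17772*(-1/238521) + 190475/160866 = -5924/79507 + 190475/160866 = 14191125641/12789973062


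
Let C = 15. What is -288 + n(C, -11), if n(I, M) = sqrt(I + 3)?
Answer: -288 + 3*sqrt(2) ≈ -283.76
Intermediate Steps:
n(I, M) = sqrt(3 + I)
-288 + n(C, -11) = -288 + sqrt(3 + 15) = -288 + sqrt(18) = -288 + 3*sqrt(2)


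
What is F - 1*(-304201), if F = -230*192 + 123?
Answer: 260164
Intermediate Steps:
F = -44037 (F = -44160 + 123 = -44037)
F - 1*(-304201) = -44037 - 1*(-304201) = -44037 + 304201 = 260164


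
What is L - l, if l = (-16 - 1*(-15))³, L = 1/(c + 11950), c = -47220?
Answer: 35269/35270 ≈ 0.99997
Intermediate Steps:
L = -1/35270 (L = 1/(-47220 + 11950) = 1/(-35270) = -1/35270 ≈ -2.8353e-5)
l = -1 (l = (-16 + 15)³ = (-1)³ = -1)
L - l = -1/35270 - 1*(-1) = -1/35270 + 1 = 35269/35270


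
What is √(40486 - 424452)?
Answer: I*√383966 ≈ 619.65*I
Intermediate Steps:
√(40486 - 424452) = √(-383966) = I*√383966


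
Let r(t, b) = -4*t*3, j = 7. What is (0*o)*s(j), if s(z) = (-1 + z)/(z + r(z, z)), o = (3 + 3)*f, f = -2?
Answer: 0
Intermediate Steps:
r(t, b) = -12*t
o = -12 (o = (3 + 3)*(-2) = 6*(-2) = -12)
s(z) = -(-1 + z)/(11*z) (s(z) = (-1 + z)/(z - 12*z) = (-1 + z)/((-11*z)) = (-1 + z)*(-1/(11*z)) = -(-1 + z)/(11*z))
(0*o)*s(j) = (0*(-12))*((1/11)*(1 - 1*7)/7) = 0*((1/11)*(⅐)*(1 - 7)) = 0*((1/11)*(⅐)*(-6)) = 0*(-6/77) = 0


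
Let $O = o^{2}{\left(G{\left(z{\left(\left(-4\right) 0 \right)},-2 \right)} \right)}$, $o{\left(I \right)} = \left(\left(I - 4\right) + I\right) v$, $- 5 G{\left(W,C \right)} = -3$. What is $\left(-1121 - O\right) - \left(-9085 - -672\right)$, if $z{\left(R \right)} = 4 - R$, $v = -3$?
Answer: $\frac{180536}{25} \approx 7221.4$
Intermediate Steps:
$G{\left(W,C \right)} = \frac{3}{5}$ ($G{\left(W,C \right)} = \left(- \frac{1}{5}\right) \left(-3\right) = \frac{3}{5}$)
$o{\left(I \right)} = 12 - 6 I$ ($o{\left(I \right)} = \left(\left(I - 4\right) + I\right) \left(-3\right) = \left(\left(-4 + I\right) + I\right) \left(-3\right) = \left(-4 + 2 I\right) \left(-3\right) = 12 - 6 I$)
$O = \frac{1764}{25}$ ($O = \left(12 - \frac{18}{5}\right)^{2} = \left(\frac{42}{5}\right)^{2} = \frac{1764}{25} \approx 70.56$)
$\left(-1121 - O\right) - \left(-9085 - -672\right) = \left(-1121 - \frac{1764}{25}\right) - \left(-9085 - -672\right) = \left(-1121 - \frac{1764}{25}\right) - \left(-9085 + 672\right) = - \frac{29789}{25} - -8413 = - \frac{29789}{25} + 8413 = \frac{180536}{25}$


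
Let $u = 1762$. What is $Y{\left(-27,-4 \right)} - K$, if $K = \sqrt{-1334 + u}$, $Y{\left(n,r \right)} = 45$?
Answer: $45 - 2 \sqrt{107} \approx 24.312$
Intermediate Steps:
$K = 2 \sqrt{107}$ ($K = \sqrt{-1334 + 1762} = \sqrt{428} = 2 \sqrt{107} \approx 20.688$)
$Y{\left(-27,-4 \right)} - K = 45 - 2 \sqrt{107}$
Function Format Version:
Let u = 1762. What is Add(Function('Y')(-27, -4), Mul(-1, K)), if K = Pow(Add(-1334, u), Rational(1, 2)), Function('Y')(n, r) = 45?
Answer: Add(45, Mul(-2, Pow(107, Rational(1, 2)))) ≈ 24.312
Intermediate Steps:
K = Mul(2, Pow(107, Rational(1, 2))) (K = Pow(Add(-1334, 1762), Rational(1, 2)) = Pow(428, Rational(1, 2)) = Mul(2, Pow(107, Rational(1, 2))) ≈ 20.688)
Add(Function('Y')(-27, -4), Mul(-1, K)) = Add(45, Mul(-1, Mul(2, Pow(107, Rational(1, 2))))) = Add(45, Mul(-2, Pow(107, Rational(1, 2))))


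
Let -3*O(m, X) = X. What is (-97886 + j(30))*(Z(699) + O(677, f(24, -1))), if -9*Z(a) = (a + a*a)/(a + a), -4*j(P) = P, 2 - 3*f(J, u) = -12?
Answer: 35633234/9 ≈ 3.9592e+6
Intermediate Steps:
f(J, u) = 14/3 (f(J, u) = ⅔ - ⅓*(-12) = ⅔ + 4 = 14/3)
j(P) = -P/4
Z(a) = -(a + a²)/(18*a) (Z(a) = -(a + a*a)/(9*(a + a)) = -(a + a²)/(9*(2*a)) = -(a + a²)*1/(2*a)/9 = -(a + a²)/(18*a))
O(m, X) = -X/3
(-97886 + j(30))*(Z(699) + O(677, f(24, -1))) = (-97886 - ¼*30)*((-1/18 - 1/18*699) - ⅓*14/3) = (-97886 - 15/2)*((-1/18 - 233/6) - 14/9) = -195787*(-350/9 - 14/9)/2 = -195787/2*(-364/9) = 35633234/9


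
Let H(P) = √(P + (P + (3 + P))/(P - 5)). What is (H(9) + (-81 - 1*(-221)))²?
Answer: (280 + √57)²/4 ≈ 20671.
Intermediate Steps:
H(P) = √(P + (3 + 2*P)/(-5 + P))
(H(9) + (-81 - 1*(-221)))² = (√((3 + 9² - 3*9)/(-5 + 9)) + (-81 - 1*(-221)))² = (√((3 + 81 - 27)/4) + (-81 + 221))² = (√((¼)*57) + 140)² = (√(57/4) + 140)² = (√57/2 + 140)² = (140 + √57/2)²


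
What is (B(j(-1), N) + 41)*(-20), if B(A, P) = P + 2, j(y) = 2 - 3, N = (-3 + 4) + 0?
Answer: -880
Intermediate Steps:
N = 1 (N = 1 + 0 = 1)
j(y) = -1
B(A, P) = 2 + P
(B(j(-1), N) + 41)*(-20) = ((2 + 1) + 41)*(-20) = (3 + 41)*(-20) = 44*(-20) = -880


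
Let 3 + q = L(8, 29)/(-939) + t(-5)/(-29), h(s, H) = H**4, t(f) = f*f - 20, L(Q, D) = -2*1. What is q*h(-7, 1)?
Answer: -86330/27231 ≈ -3.1703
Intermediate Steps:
L(Q, D) = -2
t(f) = -20 + f**2 (t(f) = f**2 - 20 = -20 + f**2)
q = -86330/27231 (q = -3 + (-2/(-939) + (-20 + (-5)**2)/(-29)) = -3 + (-2*(-1/939) + (-20 + 25)*(-1/29)) = -3 + (2/939 + 5*(-1/29)) = -3 + (2/939 - 5/29) = -3 - 4637/27231 = -86330/27231 ≈ -3.1703)
q*h(-7, 1) = -86330/27231*1**4 = -86330/27231*1 = -86330/27231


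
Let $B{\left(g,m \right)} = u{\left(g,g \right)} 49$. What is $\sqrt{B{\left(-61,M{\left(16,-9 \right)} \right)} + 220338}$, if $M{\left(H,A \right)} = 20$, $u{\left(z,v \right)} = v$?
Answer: $\sqrt{217349} \approx 466.21$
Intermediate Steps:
$B{\left(g,m \right)} = 49 g$ ($B{\left(g,m \right)} = g 49 = 49 g$)
$\sqrt{B{\left(-61,M{\left(16,-9 \right)} \right)} + 220338} = \sqrt{49 \left(-61\right) + 220338} = \sqrt{-2989 + 220338} = \sqrt{217349}$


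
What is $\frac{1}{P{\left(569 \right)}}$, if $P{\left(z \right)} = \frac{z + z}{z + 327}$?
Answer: $\frac{448}{569} \approx 0.78735$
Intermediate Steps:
$P{\left(z \right)} = \frac{2 z}{327 + z}$
$\frac{1}{P{\left(569 \right)}} = \frac{1}{2 \cdot 569 \frac{1}{327 + 569}} = \frac{1}{2 \cdot 569 \cdot \frac{1}{896}} = \frac{1}{\frac{569}{448}} = \frac{448}{569}$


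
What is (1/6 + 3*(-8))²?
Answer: 20449/36 ≈ 568.03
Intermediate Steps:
(1/6 + 3*(-8))² = (⅙ - 24)² = (-143/6)² = 20449/36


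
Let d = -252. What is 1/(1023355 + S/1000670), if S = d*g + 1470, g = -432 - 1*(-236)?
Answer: 500335/512020349356 ≈ 9.7718e-7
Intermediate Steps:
g = -196 (g = -432 + 236 = -196)
S = 50862 (S = -252*(-196) + 1470 = 49392 + 1470 = 50862)
1/(1023355 + S/1000670) = 1/(1023355 + 50862/1000670) = 1/(1023355 + 50862*(1/1000670)) = 1/(1023355 + 25431/500335) = 1/(512020349356/500335) = 500335/512020349356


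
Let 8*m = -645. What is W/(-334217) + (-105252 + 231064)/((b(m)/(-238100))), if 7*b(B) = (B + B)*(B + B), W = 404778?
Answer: -44852646921707050/5561705097 ≈ -8.0646e+6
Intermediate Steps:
m = -645/8 (m = (⅛)*(-645) = -645/8 ≈ -80.625)
b(B) = 4*B²/7 (b(B) = ((B + B)*(B + B))/7 = ((2*B)*(2*B))/7 = (4*B²)/7 = 4*B²/7)
W/(-334217) + (-105252 + 231064)/((b(m)/(-238100))) = 404778/(-334217) + (-105252 + 231064)/(((4*(-645/8)²/7)/(-238100))) = 404778*(-1/334217) + 125812/((((4/7)*(416025/64))*(-1/238100))) = -404778/334217 + 125812/(((416025/112)*(-1/238100))) = -404778/334217 + 125812/(-16641/1066688) = -404778/334217 + 125812*(-1066688/16641) = -404778/334217 - 134202150656/16641 = -44852646921707050/5561705097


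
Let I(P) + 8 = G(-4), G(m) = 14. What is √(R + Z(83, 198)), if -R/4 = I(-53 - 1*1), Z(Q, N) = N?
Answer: √174 ≈ 13.191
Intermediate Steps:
I(P) = 6 (I(P) = -8 + 14 = 6)
R = -24 (R = -4*6 = -24)
√(R + Z(83, 198)) = √(-24 + 198) = √174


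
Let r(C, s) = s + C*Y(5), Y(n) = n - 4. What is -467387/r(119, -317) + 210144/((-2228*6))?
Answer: 258600871/110286 ≈ 2344.8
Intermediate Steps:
Y(n) = -4 + n
r(C, s) = C + s (r(C, s) = s + C*(-4 + 5) = s + C*1 = s + C = C + s)
-467387/r(119, -317) + 210144/((-2228*6)) = -467387/(119 - 317) + 210144/((-2228*6)) = -467387/(-198) + 210144/(-13368) = -467387*(-1/198) + 210144*(-1/13368) = 467387/198 - 8756/557 = 258600871/110286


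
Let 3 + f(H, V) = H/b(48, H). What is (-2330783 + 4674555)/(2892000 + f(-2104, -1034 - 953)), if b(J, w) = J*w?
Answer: 112501056/138815857 ≈ 0.81043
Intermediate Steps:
f(H, V) = -143/48 (f(H, V) = -3 + H/((48*H)) = -3 + H*(1/(48*H)) = -3 + 1/48 = -143/48)
(-2330783 + 4674555)/(2892000 + f(-2104, -1034 - 953)) = (-2330783 + 4674555)/(2892000 - 143/48) = 2343772/(138815857/48) = 2343772*(48/138815857) = 112501056/138815857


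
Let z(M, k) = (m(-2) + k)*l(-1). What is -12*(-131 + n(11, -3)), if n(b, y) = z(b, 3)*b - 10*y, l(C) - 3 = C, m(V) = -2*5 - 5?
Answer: 4380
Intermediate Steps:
m(V) = -15 (m(V) = -10 - 5 = -15)
l(C) = 3 + C
z(M, k) = -30 + 2*k (z(M, k) = (-15 + k)*(3 - 1) = (-15 + k)*2 = -30 + 2*k)
n(b, y) = -24*b - 10*y (n(b, y) = (-30 + 2*3)*b - 10*y = (-30 + 6)*b - 10*y = -24*b - 10*y)
-12*(-131 + n(11, -3)) = -12*(-131 + (-24*11 - 10*(-3))) = -12*(-131 + (-264 + 30)) = -12*(-131 - 234) = -12*(-365) = 4380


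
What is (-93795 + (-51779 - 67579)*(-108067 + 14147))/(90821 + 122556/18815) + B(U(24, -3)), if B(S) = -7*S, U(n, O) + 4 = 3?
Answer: 210928292403172/1708919671 ≈ 1.2343e+5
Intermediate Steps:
U(n, O) = -1 (U(n, O) = -4 + 3 = -1)
(-93795 + (-51779 - 67579)*(-108067 + 14147))/(90821 + 122556/18815) + B(U(24, -3)) = (-93795 + (-51779 - 67579)*(-108067 + 14147))/(90821 + 122556/18815) - 7*(-1) = (-93795 - 119358*(-93920))/(90821 + 122556*(1/18815)) + 7 = (-93795 + 11210103360)/(90821 + 122556/18815) + 7 = 11210009565/(1708919671/18815) + 7 = 11210009565*(18815/1708919671) + 7 = 210916329965475/1708919671 + 7 = 210928292403172/1708919671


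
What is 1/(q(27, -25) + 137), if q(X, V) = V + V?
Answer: 1/87 ≈ 0.011494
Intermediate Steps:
q(X, V) = 2*V
1/(q(27, -25) + 137) = 1/(2*(-25) + 137) = 1/(-50 + 137) = 1/87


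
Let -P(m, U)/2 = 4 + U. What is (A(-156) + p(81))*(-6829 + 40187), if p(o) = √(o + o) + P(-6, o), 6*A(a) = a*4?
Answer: -9140092 + 300222*√2 ≈ -8.7155e+6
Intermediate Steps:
P(m, U) = -8 - 2*U (P(m, U) = -2*(4 + U) = -8 - 2*U)
A(a) = 2*a/3 (A(a) = (a*4)/6 = (4*a)/6 = 2*a/3)
p(o) = -8 - 2*o + √2*√o (p(o) = √(o + o) + (-8 - 2*o) = √(2*o) + (-8 - 2*o) = √2*√o + (-8 - 2*o) = -8 - 2*o + √2*√o)
(A(-156) + p(81))*(-6829 + 40187) = ((⅔)*(-156) + (-8 - 2*81 + √2*√81))*(-6829 + 40187) = (-104 + (-8 - 162 + √2*9))*33358 = (-104 + (-8 - 162 + 9*√2))*33358 = (-104 + (-170 + 9*√2))*33358 = (-274 + 9*√2)*33358 = -9140092 + 300222*√2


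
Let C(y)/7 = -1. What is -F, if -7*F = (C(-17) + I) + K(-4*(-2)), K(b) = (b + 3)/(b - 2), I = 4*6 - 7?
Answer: 71/42 ≈ 1.6905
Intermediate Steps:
I = 17 (I = 24 - 7 = 17)
K(b) = (3 + b)/(-2 + b)
C(y) = -7 (C(y) = 7*(-1) = -7)
F = -71/42 (F = -((-7 + 17) + (3 - 4*(-2))/(-2 - 4*(-2)))/7 = -(10 + (3 + 8)/(-2 + 8))/7 = -(10 + 11/6)/7 = -1/7*71/6 = -71/42 ≈ -1.6905)
-F = -1*(-71/42) = 71/42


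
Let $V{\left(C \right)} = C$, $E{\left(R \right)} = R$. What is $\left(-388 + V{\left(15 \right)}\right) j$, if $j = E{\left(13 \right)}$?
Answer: $-4849$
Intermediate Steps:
$j = 13$
$\left(-388 + V{\left(15 \right)}\right) j = \left(-388 + 15\right) 13 = \left(-373\right) 13 = -4849$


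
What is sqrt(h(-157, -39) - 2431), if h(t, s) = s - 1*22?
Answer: 2*I*sqrt(623) ≈ 49.92*I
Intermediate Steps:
h(t, s) = -22 + s (h(t, s) = s - 22 = -22 + s)
sqrt(h(-157, -39) - 2431) = sqrt((-22 - 39) - 2431) = sqrt(-61 - 2431) = sqrt(-2492) = 2*I*sqrt(623)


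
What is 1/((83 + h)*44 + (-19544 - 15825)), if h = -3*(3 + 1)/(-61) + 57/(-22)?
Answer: -61/1941163 ≈ -3.1424e-5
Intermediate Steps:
h = -3213/1342 (h = -3*4*(-1/61) + 57*(-1/22) = -12*(-1/61) - 57/22 = 12/61 - 57/22 = -3213/1342 ≈ -2.3942)
1/((83 + h)*44 + (-19544 - 15825)) = 1/((83 - 3213/1342)*44 + (-19544 - 15825)) = 1/((108173/1342)*44 - 35369) = 1/(216346/61 - 35369) = 1/(-1941163/61) = -61/1941163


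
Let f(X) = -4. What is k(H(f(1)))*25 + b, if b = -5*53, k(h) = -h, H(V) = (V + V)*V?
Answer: -1065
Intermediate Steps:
H(V) = 2*V² (H(V) = (2*V)*V = 2*V²)
b = -265
k(H(f(1)))*25 + b = -2*(-4)²*25 - 265 = -2*16*25 - 265 = -1*32*25 - 265 = -32*25 - 265 = -800 - 265 = -1065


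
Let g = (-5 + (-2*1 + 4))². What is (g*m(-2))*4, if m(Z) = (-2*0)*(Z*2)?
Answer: 0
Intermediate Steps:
m(Z) = 0 (m(Z) = 0*(2*Z) = 0)
g = 9 (g = (-5 + (-2 + 4))² = (-5 + 2)² = (-3)² = 9)
(g*m(-2))*4 = (9*0)*4 = 0*4 = 0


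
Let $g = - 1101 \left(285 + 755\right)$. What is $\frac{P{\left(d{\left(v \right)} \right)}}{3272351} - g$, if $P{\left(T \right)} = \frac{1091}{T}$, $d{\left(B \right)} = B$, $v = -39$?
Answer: $\frac{146131938771469}{127621689} \approx 1.145 \cdot 10^{6}$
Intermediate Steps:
$g = -1145040$ ($g = \left(-1101\right) 1040 = -1145040$)
$\frac{P{\left(d{\left(v \right)} \right)}}{3272351} - g = \frac{1091 \frac{1}{-39}}{3272351} - -1145040 = 1091 \left(- \frac{1}{39}\right) \frac{1}{3272351} + 1145040 = \left(- \frac{1091}{39}\right) \frac{1}{3272351} + 1145040 = - \frac{1091}{127621689} + 1145040 = \frac{146131938771469}{127621689}$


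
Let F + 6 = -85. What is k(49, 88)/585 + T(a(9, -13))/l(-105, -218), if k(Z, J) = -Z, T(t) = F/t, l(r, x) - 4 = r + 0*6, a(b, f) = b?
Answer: 322/19695 ≈ 0.016349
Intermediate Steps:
F = -91 (F = -6 - 85 = -91)
l(r, x) = 4 + r (l(r, x) = 4 + (r + 0*6) = 4 + (r + 0) = 4 + r)
T(t) = -91/t
k(49, 88)/585 + T(a(9, -13))/l(-105, -218) = -1*49/585 + (-91/9)/(4 - 105) = -49*1/585 - 91*⅑/(-101) = -49/585 - 91/9*(-1/101) = -49/585 + 91/909 = 322/19695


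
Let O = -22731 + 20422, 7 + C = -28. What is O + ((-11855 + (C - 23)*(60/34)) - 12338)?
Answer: -452274/17 ≈ -26604.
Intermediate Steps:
C = -35 (C = -7 - 28 = -35)
O = -2309
O + ((-11855 + (C - 23)*(60/34)) - 12338) = -2309 + ((-11855 + (-35 - 23)*(60/34)) - 12338) = -2309 + ((-11855 - 3480/34) - 12338) = -2309 + ((-11855 - 58*30/17) - 12338) = -2309 + ((-11855 - 1740/17) - 12338) = -2309 + (-203275/17 - 12338) = -2309 - 413021/17 = -452274/17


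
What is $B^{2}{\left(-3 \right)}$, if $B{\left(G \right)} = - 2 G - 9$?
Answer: $9$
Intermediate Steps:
$B{\left(G \right)} = -9 - 2 G$
$B^{2}{\left(-3 \right)} = \left(-9 - -6\right)^{2} = \left(-9 + 6\right)^{2} = \left(-3\right)^{2} = 9$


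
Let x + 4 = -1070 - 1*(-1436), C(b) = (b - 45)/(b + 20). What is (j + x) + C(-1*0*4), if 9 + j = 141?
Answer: 1967/4 ≈ 491.75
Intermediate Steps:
C(b) = (-45 + b)/(20 + b)
x = 362 (x = -4 + (-1070 - 1*(-1436)) = -4 + (-1070 + 1436) = -4 + 366 = 362)
j = 132 (j = -9 + 141 = 132)
(j + x) + C(-1*0*4) = (132 + 362) + (-45 - 1*0*4)/(20 - 1*0*4) = 494 + (-45 + 0*4)/(20 + 0*4) = 494 + (-45 + 0)/(20 + 0) = 494 - 45/20 = 494 + (1/20)*(-45) = 494 - 9/4 = 1967/4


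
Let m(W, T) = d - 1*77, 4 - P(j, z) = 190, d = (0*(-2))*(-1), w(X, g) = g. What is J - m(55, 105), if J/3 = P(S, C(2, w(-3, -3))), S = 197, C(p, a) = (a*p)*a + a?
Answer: -481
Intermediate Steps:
C(p, a) = a + p*a² (C(p, a) = p*a² + a = a + p*a²)
d = 0 (d = 0*(-1) = 0)
P(j, z) = -186 (P(j, z) = 4 - 1*190 = 4 - 190 = -186)
J = -558 (J = 3*(-186) = -558)
m(W, T) = -77 (m(W, T) = 0 - 1*77 = 0 - 77 = -77)
J - m(55, 105) = -558 - 1*(-77) = -558 + 77 = -481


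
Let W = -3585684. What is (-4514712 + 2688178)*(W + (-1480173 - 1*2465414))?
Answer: 13756122544714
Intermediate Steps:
(-4514712 + 2688178)*(W + (-1480173 - 1*2465414)) = (-4514712 + 2688178)*(-3585684 + (-1480173 - 1*2465414)) = -1826534*(-3585684 + (-1480173 - 2465414)) = -1826534*(-3585684 - 3945587) = -1826534*(-7531271) = 13756122544714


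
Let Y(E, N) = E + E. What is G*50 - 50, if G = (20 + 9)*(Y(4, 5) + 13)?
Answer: 30400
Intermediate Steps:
Y(E, N) = 2*E
G = 609 (G = (20 + 9)*(2*4 + 13) = 29*(8 + 13) = 29*21 = 609)
G*50 - 50 = 609*50 - 50 = 30450 - 50 = 30400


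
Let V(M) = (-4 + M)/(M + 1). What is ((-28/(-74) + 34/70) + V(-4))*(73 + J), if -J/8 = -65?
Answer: 8134181/3885 ≈ 2093.7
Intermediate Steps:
J = 520 (J = -8*(-65) = 520)
V(M) = (-4 + M)/(1 + M)
((-28/(-74) + 34/70) + V(-4))*(73 + J) = ((-28/(-74) + 34/70) + (-4 - 4)/(1 - 4))*(73 + 520) = ((-28*(-1/74) + 34*(1/70)) - 8/(-3))*593 = ((14/37 + 17/35) - ⅓*(-8))*593 = (1119/1295 + 8/3)*593 = (13717/3885)*593 = 8134181/3885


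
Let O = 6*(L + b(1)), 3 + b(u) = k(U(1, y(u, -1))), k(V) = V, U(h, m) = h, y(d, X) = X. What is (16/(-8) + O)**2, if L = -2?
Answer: 676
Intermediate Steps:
b(u) = -2 (b(u) = -3 + 1 = -2)
O = -24 (O = 6*(-2 - 2) = 6*(-4) = -24)
(16/(-8) + O)**2 = (16/(-8) - 24)**2 = (16*(-1/8) - 24)**2 = (-2 - 24)**2 = (-26)**2 = 676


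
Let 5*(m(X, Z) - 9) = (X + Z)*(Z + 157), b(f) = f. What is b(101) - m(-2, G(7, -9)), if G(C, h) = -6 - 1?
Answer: 362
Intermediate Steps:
G(C, h) = -7
m(X, Z) = 9 + (157 + Z)*(X + Z)/5 (m(X, Z) = 9 + ((X + Z)*(Z + 157))/5 = 9 + ((X + Z)*(157 + Z))/5 = 9 + ((157 + Z)*(X + Z))/5 = 9 + (157 + Z)*(X + Z)/5)
b(101) - m(-2, G(7, -9)) = 101 - (9 + (1/5)*(-7)**2 + (157/5)*(-2) + (157/5)*(-7) + (1/5)*(-2)*(-7)) = 101 - (9 + (1/5)*49 - 314/5 - 1099/5 + 14/5) = 101 - (9 + 49/5 - 314/5 - 1099/5 + 14/5) = 101 - 1*(-261) = 101 + 261 = 362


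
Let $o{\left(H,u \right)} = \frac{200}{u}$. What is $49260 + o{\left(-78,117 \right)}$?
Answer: $\frac{5763620}{117} \approx 49262.0$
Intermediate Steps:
$49260 + o{\left(-78,117 \right)} = 49260 + \frac{200}{117} = \frac{5763620}{117}$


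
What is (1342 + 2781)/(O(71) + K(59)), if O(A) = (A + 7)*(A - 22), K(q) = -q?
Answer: 4123/3763 ≈ 1.0957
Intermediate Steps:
O(A) = (-22 + A)*(7 + A) (O(A) = (7 + A)*(-22 + A) = (-22 + A)*(7 + A))
(1342 + 2781)/(O(71) + K(59)) = (1342 + 2781)/((-154 + 71**2 - 15*71) - 1*59) = 4123/((-154 + 5041 - 1065) - 59) = 4123/(3822 - 59) = 4123/3763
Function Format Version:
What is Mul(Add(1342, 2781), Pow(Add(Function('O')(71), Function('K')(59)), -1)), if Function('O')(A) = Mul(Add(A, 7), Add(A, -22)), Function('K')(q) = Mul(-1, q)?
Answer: Rational(4123, 3763) ≈ 1.0957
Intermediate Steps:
Function('O')(A) = Mul(Add(-22, A), Add(7, A)) (Function('O')(A) = Mul(Add(7, A), Add(-22, A)) = Mul(Add(-22, A), Add(7, A)))
Mul(Add(1342, 2781), Pow(Add(Function('O')(71), Function('K')(59)), -1)) = Mul(Add(1342, 2781), Pow(Add(Add(-154, Pow(71, 2), Mul(-15, 71)), Mul(-1, 59)), -1)) = Mul(4123, Pow(Add(Add(-154, 5041, -1065), -59), -1)) = Mul(4123, Pow(Add(3822, -59), -1)) = Mul(4123, Pow(3763, -1)) = Mul(4123, Rational(1, 3763)) = Rational(4123, 3763)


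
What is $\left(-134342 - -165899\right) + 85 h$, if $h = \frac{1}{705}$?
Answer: $\frac{4449554}{141} \approx 31557.0$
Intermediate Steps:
$h = \frac{1}{705} \approx 0.0014184$
$\left(-134342 - -165899\right) + 85 h = \left(-134342 - -165899\right) + 85 \cdot \frac{1}{705} = \left(-134342 + 165899\right) + \frac{17}{141} = 31557 + \frac{17}{141} = \frac{4449554}{141}$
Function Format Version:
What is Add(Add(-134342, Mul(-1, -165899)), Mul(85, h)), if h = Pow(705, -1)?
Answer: Rational(4449554, 141) ≈ 31557.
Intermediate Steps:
h = Rational(1, 705) ≈ 0.0014184
Add(Add(-134342, Mul(-1, -165899)), Mul(85, h)) = Add(Add(-134342, Mul(-1, -165899)), Mul(85, Rational(1, 705))) = Add(Add(-134342, 165899), Rational(17, 141)) = Add(31557, Rational(17, 141)) = Rational(4449554, 141)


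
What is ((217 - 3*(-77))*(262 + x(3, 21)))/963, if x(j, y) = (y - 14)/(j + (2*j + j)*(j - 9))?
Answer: 5983040/49113 ≈ 121.82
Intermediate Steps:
x(j, y) = (-14 + y)/(j + 3*j*(-9 + j)) (x(j, y) = (-14 + y)/(j + (3*j)*(-9 + j)) = (-14 + y)/(j + 3*j*(-9 + j)))
((217 - 3*(-77))*(262 + x(3, 21)))/963 = ((217 - 3*(-77))*(262 + (-14 + 21)/(3*(-26 + 3*3))))/963 = ((217 + 231)*(262 + (1/3)*7/(-26 + 9)))*(1/963) = (448*(262 + (1/3)*7/(-17)))*(1/963) = (448*(262 + (1/3)*(-1/17)*7))*(1/963) = (448*(262 - 7/51))*(1/963) = (448*(13355/51))*(1/963) = (5983040/51)*(1/963) = 5983040/49113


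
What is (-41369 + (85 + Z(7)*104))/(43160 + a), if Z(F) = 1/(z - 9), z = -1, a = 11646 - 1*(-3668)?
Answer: -103236/146185 ≈ -0.70620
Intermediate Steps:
a = 15314 (a = 11646 + 3668 = 15314)
Z(F) = -⅒ (Z(F) = 1/(-1 - 9) = 1/(-10) = -⅒)
(-41369 + (85 + Z(7)*104))/(43160 + a) = (-41369 + (85 - ⅒*104))/(43160 + 15314) = (-41369 + (85 - 52/5))/58474 = (-41369 + 373/5)*(1/58474) = -206472/5*1/58474 = -103236/146185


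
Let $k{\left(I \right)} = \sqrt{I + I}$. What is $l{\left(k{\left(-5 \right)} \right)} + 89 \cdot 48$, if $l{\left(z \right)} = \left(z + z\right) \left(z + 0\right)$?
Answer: $4252$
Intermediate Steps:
$k{\left(I \right)} = \sqrt{2} \sqrt{I}$ ($k{\left(I \right)} = \sqrt{2 I} = \sqrt{2} \sqrt{I}$)
$l{\left(z \right)} = 2 z^{2}$ ($l{\left(z \right)} = 2 z z = 2 z^{2}$)
$l{\left(k{\left(-5 \right)} \right)} + 89 \cdot 48 = 2 \left(\sqrt{2} \sqrt{-5}\right)^{2} + 89 \cdot 48 = 2 \left(\sqrt{2} i \sqrt{5}\right)^{2} + 4272 = 2 \left(i \sqrt{10}\right)^{2} + 4272 = 2 \left(-10\right) + 4272 = -20 + 4272 = 4252$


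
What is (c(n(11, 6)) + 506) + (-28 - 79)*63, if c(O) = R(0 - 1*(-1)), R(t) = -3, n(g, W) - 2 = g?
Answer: -6238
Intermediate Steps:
n(g, W) = 2 + g
c(O) = -3
(c(n(11, 6)) + 506) + (-28 - 79)*63 = (-3 + 506) + (-28 - 79)*63 = 503 - 107*63 = 503 - 6741 = -6238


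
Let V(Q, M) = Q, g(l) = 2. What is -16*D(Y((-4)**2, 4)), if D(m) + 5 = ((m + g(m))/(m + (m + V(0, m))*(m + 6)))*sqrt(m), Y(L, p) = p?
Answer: 832/11 ≈ 75.636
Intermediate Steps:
D(m) = -5 + sqrt(m)*(2 + m)/(m + m*(6 + m)) (D(m) = -5 + ((m + 2)/(m + (m + 0)*(m + 6)))*sqrt(m) = -5 + ((2 + m)/(m + m*(6 + m)))*sqrt(m) = -5 + sqrt(m)*(2 + m)/(m + m*(6 + m)))
-16*D(Y((-4)**2, 4)) = -16*(4**(3/2) - 35*4 - 5*4**2 + 2*sqrt(4))/(4*(7 + 4)) = -4*(8 - 140 - 5*16 + 2*2)/11 = -4*(8 - 140 - 80 + 4)/11 = -4*(-208)/11 = -16*(-52/11) = 832/11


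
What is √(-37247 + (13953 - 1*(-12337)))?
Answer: I*√10957 ≈ 104.68*I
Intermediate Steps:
√(-37247 + (13953 - 1*(-12337))) = √(-37247 + (13953 + 12337)) = √(-37247 + 26290) = √(-10957) = I*√10957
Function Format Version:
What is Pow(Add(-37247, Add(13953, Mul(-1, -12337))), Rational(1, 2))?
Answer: Mul(I, Pow(10957, Rational(1, 2))) ≈ Mul(104.68, I)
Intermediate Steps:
Pow(Add(-37247, Add(13953, Mul(-1, -12337))), Rational(1, 2)) = Pow(Add(-37247, Add(13953, 12337)), Rational(1, 2)) = Pow(Add(-37247, 26290), Rational(1, 2)) = Pow(-10957, Rational(1, 2)) = Mul(I, Pow(10957, Rational(1, 2)))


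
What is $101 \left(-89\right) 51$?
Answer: $-458439$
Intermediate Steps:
$101 \left(-89\right) 51 = \left(-8989\right) 51 = -458439$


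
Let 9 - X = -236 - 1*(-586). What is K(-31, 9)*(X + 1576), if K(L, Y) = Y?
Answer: 11115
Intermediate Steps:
X = -341 (X = 9 - (-236 - 1*(-586)) = 9 - (-236 + 586) = 9 - 1*350 = 9 - 350 = -341)
K(-31, 9)*(X + 1576) = 9*(-341 + 1576) = 9*1235 = 11115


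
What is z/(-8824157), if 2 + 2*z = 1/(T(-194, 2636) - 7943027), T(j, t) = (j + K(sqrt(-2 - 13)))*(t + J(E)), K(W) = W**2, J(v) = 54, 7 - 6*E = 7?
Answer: 17010475/150103093220418 ≈ 1.1333e-7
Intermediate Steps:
E = 0 (E = 7/6 - 1/6*7 = 7/6 - 7/6 = 0)
T(j, t) = (-15 + j)*(54 + t) (T(j, t) = (j + (sqrt(-2 - 13))**2)*(t + 54) = (j + (sqrt(-15))**2)*(54 + t) = (j + (I*sqrt(15))**2)*(54 + t) = (j - 15)*(54 + t) = (-15 + j)*(54 + t))
z = -17010475/17010474 (z = -1 + 1/(2*((-810 - 15*2636 + 54*(-194) - 194*2636) - 7943027)) = -1 + 1/(2*((-810 - 39540 - 10476 - 511384) - 7943027)) = -1 + 1/(2*(-562210 - 7943027)) = -1 + (1/2)/(-8505237) = -1 + (1/2)*(-1/8505237) = -1 - 1/17010474 = -17010475/17010474 ≈ -1.0000)
z/(-8824157) = -17010475/17010474/(-8824157) = -17010475/17010474*(-1/8824157) = 17010475/150103093220418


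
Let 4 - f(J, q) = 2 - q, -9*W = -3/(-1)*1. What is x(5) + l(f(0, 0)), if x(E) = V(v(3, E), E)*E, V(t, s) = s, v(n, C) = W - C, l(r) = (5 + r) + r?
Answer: 34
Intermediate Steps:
W = -⅓ (W = -(-3/(-1))/9 = -(-3*(-1))/9 = -1/3 = -⅑*3 = -⅓ ≈ -0.33333)
f(J, q) = 2 + q (f(J, q) = 4 - (2 - q) = 4 + (-2 + q) = 2 + q)
l(r) = 5 + 2*r
v(n, C) = -⅓ - C
x(E) = E² (x(E) = E*E = E²)
x(5) + l(f(0, 0)) = 5² + (5 + 2*(2 + 0)) = 25 + (5 + 2*2) = 25 + (5 + 4) = 25 + 9 = 34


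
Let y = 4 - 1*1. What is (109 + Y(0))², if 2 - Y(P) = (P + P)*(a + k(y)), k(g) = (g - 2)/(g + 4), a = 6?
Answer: 12321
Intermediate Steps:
y = 3 (y = 4 - 1 = 3)
k(g) = (-2 + g)/(4 + g)
Y(P) = 2 - 86*P/7 (Y(P) = 2 - (P + P)*(6 + (-2 + 3)/(4 + 3)) = 2 - 2*P*(6 + 1/7) = 2 - 2*P*(6 + (⅐)*1) = 2 - 2*P*(6 + ⅐) = 2 - 2*P*43/7 = 2 - 86*P/7)
(109 + Y(0))² = (109 + (2 - 86/7*0))² = (109 + (2 + 0))² = (109 + 2)² = 111² = 12321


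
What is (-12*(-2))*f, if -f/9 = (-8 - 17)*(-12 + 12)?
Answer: 0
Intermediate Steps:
f = 0 (f = -9*(-8 - 17)*(-12 + 12) = -(-225)*0 = -9*0 = 0)
(-12*(-2))*f = -12*(-2)*0 = -6*(-4)*0 = 24*0 = 0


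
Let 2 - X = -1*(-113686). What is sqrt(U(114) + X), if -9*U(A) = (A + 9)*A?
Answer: I*sqrt(115242) ≈ 339.47*I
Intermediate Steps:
X = -113684 (X = 2 - (-1)*(-113686) = 2 - 1*113686 = 2 - 113686 = -113684)
U(A) = -A*(9 + A)/9 (U(A) = -(A + 9)*A/9 = -(9 + A)*A/9 = -A*(9 + A)/9)
sqrt(U(114) + X) = sqrt(-1/9*114*(9 + 114) - 113684) = sqrt(-1/9*114*123 - 113684) = sqrt(-1558 - 113684) = sqrt(-115242) = I*sqrt(115242)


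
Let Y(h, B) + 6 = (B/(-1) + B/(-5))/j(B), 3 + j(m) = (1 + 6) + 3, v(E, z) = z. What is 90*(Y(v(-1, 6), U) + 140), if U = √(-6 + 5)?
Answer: 12060 - 108*I/7 ≈ 12060.0 - 15.429*I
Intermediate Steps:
j(m) = 7 (j(m) = -3 + ((1 + 6) + 3) = -3 + (7 + 3) = -3 + 10 = 7)
U = I (U = √(-1) = I ≈ 1.0*I)
Y(h, B) = -6 - 6*B/35 (Y(h, B) = -6 + (B/(-1) + B/(-5))/7 = -6 + (B*(-1) + B*(-⅕))*(⅐) = -6 + (-B - B/5)*(⅐) = -6 - 6*B/5*(⅐) = -6 - 6*B/35)
90*(Y(v(-1, 6), U) + 140) = 90*((-6 - 6*I/35) + 140) = 90*(134 - 6*I/35) = 12060 - 108*I/7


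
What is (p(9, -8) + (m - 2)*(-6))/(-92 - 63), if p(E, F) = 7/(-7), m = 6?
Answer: 5/31 ≈ 0.16129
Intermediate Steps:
p(E, F) = -1 (p(E, F) = 7*(-⅐) = -1)
(p(9, -8) + (m - 2)*(-6))/(-92 - 63) = (-1 + (6 - 2)*(-6))/(-92 - 63) = (-1 + 4*(-6))/(-155) = -(-1 - 24)/155 = -1/155*(-25) = 5/31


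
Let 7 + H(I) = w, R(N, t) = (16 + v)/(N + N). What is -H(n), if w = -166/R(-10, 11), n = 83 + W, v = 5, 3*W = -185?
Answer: -3173/21 ≈ -151.10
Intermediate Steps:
W = -185/3 (W = (⅓)*(-185) = -185/3 ≈ -61.667)
R(N, t) = 21/(2*N) (R(N, t) = (16 + 5)/(N + N) = 21/((2*N)) = 21*(1/(2*N)) = 21/(2*N))
n = 64/3 (n = 83 - 185/3 = 64/3 ≈ 21.333)
w = 3320/21 (w = -166/((21/2)/(-10)) = -166/((21/2)*(-⅒)) = -166/(-21/20) = -166*(-20/21) = 3320/21 ≈ 158.10)
H(I) = 3173/21 (H(I) = -7 + 3320/21 = 3173/21)
-H(n) = -1*3173/21 = -3173/21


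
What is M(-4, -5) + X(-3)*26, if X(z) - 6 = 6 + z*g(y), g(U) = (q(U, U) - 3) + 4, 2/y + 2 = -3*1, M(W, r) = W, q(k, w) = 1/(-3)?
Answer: 256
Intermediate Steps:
q(k, w) = -1/3
y = -2/5 (y = 2/(-2 - 3*1) = 2/(-2 - 3) = 2/(-5) = 2*(-1/5) = -2/5 ≈ -0.40000)
g(U) = 2/3 (g(U) = (-1/3 - 3) + 4 = -10/3 + 4 = 2/3)
X(z) = 12 + 2*z/3 (X(z) = 6 + (6 + z*(2/3)) = 6 + (6 + 2*z/3) = 12 + 2*z/3)
M(-4, -5) + X(-3)*26 = -4 + (12 + (2/3)*(-3))*26 = -4 + (12 - 2)*26 = -4 + 10*26 = -4 + 260 = 256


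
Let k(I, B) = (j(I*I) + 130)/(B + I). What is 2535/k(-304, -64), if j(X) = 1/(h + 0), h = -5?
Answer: -4664400/649 ≈ -7187.1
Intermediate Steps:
j(X) = -⅕ (j(X) = 1/(-5 + 0) = 1/(-5) = -⅕)
k(I, B) = 649/(5*(B + I)) (k(I, B) = (-⅕ + 130)/(B + I) = 649/(5*(B + I)))
2535/k(-304, -64) = 2535/((649/(5*(-64 - 304)))) = 2535/(((649/5)/(-368))) = 2535/(((649/5)*(-1/368))) = 2535/(-649/1840) = 2535*(-1840/649) = -4664400/649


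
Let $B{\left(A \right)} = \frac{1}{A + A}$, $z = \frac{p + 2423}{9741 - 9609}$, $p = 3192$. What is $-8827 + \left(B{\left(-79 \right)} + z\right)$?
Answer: $- \frac{91604437}{10428} \approx -8784.5$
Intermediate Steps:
$z = \frac{5615}{132}$ ($z = \frac{3192 + 2423}{9741 - 9609} = \frac{5615}{132} \approx 42.538$)
$B{\left(A \right)} = \frac{1}{2 A}$
$-8827 + \left(B{\left(-79 \right)} + z\right) = -8827 + \left(\frac{1}{2 \left(-79\right)} + \frac{5615}{132}\right) = -8827 + \left(\frac{1}{2} \left(- \frac{1}{79}\right) + \frac{5615}{132}\right) = -8827 + \left(- \frac{1}{158} + \frac{5615}{132}\right) = -8827 + \frac{443519}{10428} = - \frac{91604437}{10428}$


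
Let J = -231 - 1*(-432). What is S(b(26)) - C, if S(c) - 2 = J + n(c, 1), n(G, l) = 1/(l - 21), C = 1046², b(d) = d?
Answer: -21878261/20 ≈ -1.0939e+6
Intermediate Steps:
C = 1094116
n(G, l) = 1/(-21 + l)
J = 201 (J = -231 + 432 = 201)
S(c) = 4059/20 (S(c) = 2 + (201 + 1/(-21 + 1)) = 2 + (201 + 1/(-20)) = 2 + (201 - 1/20) = 2 + 4019/20 = 4059/20)
S(b(26)) - C = 4059/20 - 1*1094116 = 4059/20 - 1094116 = -21878261/20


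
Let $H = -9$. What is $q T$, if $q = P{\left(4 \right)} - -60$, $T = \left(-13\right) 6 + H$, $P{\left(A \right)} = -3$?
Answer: $-4959$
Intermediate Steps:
$T = -87$ ($T = \left(-13\right) 6 - 9 = -78 - 9 = -87$)
$q = 57$ ($q = -3 - -60 = -3 + 60 = 57$)
$q T = 57 \left(-87\right) = -4959$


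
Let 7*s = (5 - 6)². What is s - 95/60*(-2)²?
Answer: -130/21 ≈ -6.1905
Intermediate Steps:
s = ⅐ (s = (5 - 6)²/7 = (⅐)*(-1)² = (⅐)*1 = ⅐ ≈ 0.14286)
s - 95/60*(-2)² = ⅐ - 95/60*(-2)² = ⅐ - 95*1/60*4 = ⅐ - 19/12*4 = ⅐ - 19/3 = -130/21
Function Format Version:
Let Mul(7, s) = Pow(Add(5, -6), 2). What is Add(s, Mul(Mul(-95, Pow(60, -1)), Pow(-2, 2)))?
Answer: Rational(-130, 21) ≈ -6.1905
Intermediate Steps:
s = Rational(1, 7) (s = Mul(Rational(1, 7), Pow(Add(5, -6), 2)) = Mul(Rational(1, 7), Pow(-1, 2)) = Mul(Rational(1, 7), 1) = Rational(1, 7) ≈ 0.14286)
Add(s, Mul(Mul(-95, Pow(60, -1)), Pow(-2, 2))) = Add(Rational(1, 7), Mul(Mul(-95, Pow(60, -1)), Pow(-2, 2))) = Add(Rational(1, 7), Mul(Mul(-95, Rational(1, 60)), 4)) = Add(Rational(1, 7), Mul(Rational(-19, 12), 4)) = Add(Rational(1, 7), Rational(-19, 3)) = Rational(-130, 21)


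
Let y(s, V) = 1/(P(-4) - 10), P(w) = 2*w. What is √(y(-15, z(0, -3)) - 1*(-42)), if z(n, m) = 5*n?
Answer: √1510/6 ≈ 6.4765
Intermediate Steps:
y(s, V) = -1/18 (y(s, V) = 1/(2*(-4) - 10) = 1/(-8 - 10) = 1/(-18) = -1/18)
√(y(-15, z(0, -3)) - 1*(-42)) = √(-1/18 - 1*(-42)) = √(-1/18 + 42) = √(755/18) = √1510/6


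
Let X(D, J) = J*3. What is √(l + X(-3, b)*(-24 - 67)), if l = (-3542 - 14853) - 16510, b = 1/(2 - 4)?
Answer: I*√139074/2 ≈ 186.46*I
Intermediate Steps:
b = -½ (b = 1/(-2) = -½ ≈ -0.50000)
X(D, J) = 3*J
l = -34905 (l = -18395 - 16510 = -34905)
√(l + X(-3, b)*(-24 - 67)) = √(-34905 + (3*(-½))*(-24 - 67)) = √(-34905 - 3/2*(-91)) = √(-34905 + 273/2) = √(-69537/2) = I*√139074/2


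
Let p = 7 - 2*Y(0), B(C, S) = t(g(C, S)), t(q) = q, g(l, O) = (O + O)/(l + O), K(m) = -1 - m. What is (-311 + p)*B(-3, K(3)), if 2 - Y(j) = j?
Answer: -352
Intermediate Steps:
Y(j) = 2 - j
g(l, O) = 2*O/(O + l) (g(l, O) = (2*O)/(O + l) = 2*O/(O + l))
B(C, S) = 2*S/(C + S) (B(C, S) = 2*S/(S + C) = 2*S/(C + S))
p = 3 (p = 7 - 2*(2 - 1*0) = 7 - 2*(2 + 0) = 7 - 2*2 = 7 - 4 = 3)
(-311 + p)*B(-3, K(3)) = (-311 + 3)*(2*(-1 - 1*3)/(-3 + (-1 - 1*3))) = -616*(-1 - 3)/(-3 + (-1 - 3)) = -616*(-4)/(-3 - 4) = -616*(-4)/(-7) = -616*(-4)*(-1)/7 = -308*8/7 = -352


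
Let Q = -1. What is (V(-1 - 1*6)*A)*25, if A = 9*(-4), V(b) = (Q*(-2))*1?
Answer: -1800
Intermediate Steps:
V(b) = 2 (V(b) = -1*(-2)*1 = 2*1 = 2)
A = -36
(V(-1 - 1*6)*A)*25 = (2*(-36))*25 = -72*25 = -1800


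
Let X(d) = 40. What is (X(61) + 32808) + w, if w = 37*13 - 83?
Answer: 33246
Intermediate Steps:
w = 398 (w = 481 - 83 = 398)
(X(61) + 32808) + w = (40 + 32808) + 398 = 32848 + 398 = 33246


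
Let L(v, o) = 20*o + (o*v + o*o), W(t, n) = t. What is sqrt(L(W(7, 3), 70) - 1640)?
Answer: 5*sqrt(206) ≈ 71.764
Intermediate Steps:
L(v, o) = o**2 + 20*o + o*v (L(v, o) = 20*o + (o*v + o**2) = 20*o + (o**2 + o*v) = o**2 + 20*o + o*v)
sqrt(L(W(7, 3), 70) - 1640) = sqrt(70*(20 + 70 + 7) - 1640) = sqrt(70*97 - 1640) = sqrt(6790 - 1640) = sqrt(5150) = 5*sqrt(206)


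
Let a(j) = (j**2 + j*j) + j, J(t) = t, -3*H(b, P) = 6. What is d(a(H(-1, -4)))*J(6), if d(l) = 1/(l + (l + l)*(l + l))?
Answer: 1/25 ≈ 0.040000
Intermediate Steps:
H(b, P) = -2 (H(b, P) = -1/3*6 = -2)
a(j) = j + 2*j**2 (a(j) = (j**2 + j**2) + j = 2*j**2 + j = j + 2*j**2)
d(l) = 1/(l + 4*l**2) (d(l) = 1/(l + (2*l)*(2*l)) = 1/(l + 4*l**2))
d(a(H(-1, -4)))*J(6) = (1/(((-2*(1 + 2*(-2))))*(1 + 4*(-2*(1 + 2*(-2))))))*6 = (1/(((-2*(1 - 4)))*(1 + 4*(-2*(1 - 4)))))*6 = (1/(((-2*(-3)))*(1 + 4*(-2*(-3)))))*6 = (1/(6*(1 + 4*6)))*6 = (1/(6*(1 + 24)))*6 = ((1/6)/25)*6 = ((1/6)*(1/25))*6 = (1/150)*6 = 1/25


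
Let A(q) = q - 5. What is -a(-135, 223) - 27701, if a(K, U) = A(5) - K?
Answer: -27836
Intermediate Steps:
A(q) = -5 + q
a(K, U) = -K (a(K, U) = (-5 + 5) - K = 0 - K = -K)
-a(-135, 223) - 27701 = -(-1)*(-135) - 27701 = -1*135 - 27701 = -135 - 27701 = -27836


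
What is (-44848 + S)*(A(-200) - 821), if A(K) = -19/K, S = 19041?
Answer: 4237019067/200 ≈ 2.1185e+7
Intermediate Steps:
(-44848 + S)*(A(-200) - 821) = (-44848 + 19041)*(-19/(-200) - 821) = -25807*(-19*(-1/200) - 821) = -25807*(19/200 - 821) = -25807*(-164181/200) = 4237019067/200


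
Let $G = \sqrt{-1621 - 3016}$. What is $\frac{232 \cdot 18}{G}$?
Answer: $- \frac{4176 i \sqrt{4637}}{4637} \approx - 61.326 i$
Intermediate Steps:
$G = i \sqrt{4637}$ ($G = \sqrt{-4637} = i \sqrt{4637} \approx 68.095 i$)
$\frac{232 \cdot 18}{G} = \frac{232 \cdot 18}{i \sqrt{4637}} = 4176 \left(- \frac{i \sqrt{4637}}{4637}\right) = - \frac{4176 i \sqrt{4637}}{4637}$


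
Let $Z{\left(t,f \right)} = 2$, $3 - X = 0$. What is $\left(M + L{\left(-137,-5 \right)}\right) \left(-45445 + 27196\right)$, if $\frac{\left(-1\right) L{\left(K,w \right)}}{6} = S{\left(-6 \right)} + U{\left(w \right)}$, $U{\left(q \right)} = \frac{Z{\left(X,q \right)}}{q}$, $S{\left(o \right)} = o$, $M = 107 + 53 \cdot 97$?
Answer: $- \frac{482357568}{5} \approx -9.6472 \cdot 10^{7}$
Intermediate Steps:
$X = 3$ ($X = 3 - 0 = 3 + 0 = 3$)
$M = 5248$ ($M = 107 + 5141 = 5248$)
$U{\left(q \right)} = \frac{2}{q}$
$L{\left(K,w \right)} = 36 - \frac{12}{w}$ ($L{\left(K,w \right)} = - 6 \left(-6 + \frac{2}{w}\right) = 36 - \frac{12}{w}$)
$\left(M + L{\left(-137,-5 \right)}\right) \left(-45445 + 27196\right) = \left(5248 + \left(36 - \frac{12}{-5}\right)\right) \left(-45445 + 27196\right) = \left(5248 + \left(36 - - \frac{12}{5}\right)\right) \left(-18249\right) = \left(5248 + \left(36 + \frac{12}{5}\right)\right) \left(-18249\right) = \left(5248 + \frac{192}{5}\right) \left(-18249\right) = \frac{26432}{5} \left(-18249\right) = - \frac{482357568}{5}$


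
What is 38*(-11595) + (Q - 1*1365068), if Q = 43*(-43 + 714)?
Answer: -1776825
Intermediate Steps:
Q = 28853 (Q = 43*671 = 28853)
38*(-11595) + (Q - 1*1365068) = 38*(-11595) + (28853 - 1*1365068) = -440610 + (28853 - 1365068) = -440610 - 1336215 = -1776825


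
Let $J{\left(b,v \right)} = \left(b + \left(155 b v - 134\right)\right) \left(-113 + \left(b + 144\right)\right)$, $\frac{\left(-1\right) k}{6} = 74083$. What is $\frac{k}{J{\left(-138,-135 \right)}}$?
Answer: $\frac{222249}{154474723} \approx 0.0014387$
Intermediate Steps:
$k = -444498$ ($k = \left(-6\right) 74083 = -444498$)
$J{\left(b,v \right)} = \left(31 + b\right) \left(-134 + b + 155 b v\right)$ ($J{\left(b,v \right)} = \left(b + \left(155 b v - 134\right)\right) \left(-113 + \left(144 + b\right)\right) = \left(b + \left(-134 + 155 b v\right)\right) \left(31 + b\right) = \left(-134 + b + 155 b v\right) \left(31 + b\right) = \left(31 + b\right) \left(-134 + b + 155 b v\right)$)
$\frac{k}{J{\left(-138,-135 \right)}} = - \frac{444498}{-4154 + \left(-138\right)^{2} - -14214 + 155 \left(-135\right) \left(-138\right)^{2} + 4805 \left(-138\right) \left(-135\right)} = - \frac{444498}{-4154 + 19044 + 14214 + 155 \left(-135\right) 19044 + 89517150} = - \frac{444498}{-4154 + 19044 + 14214 - 398495700 + 89517150} = - \frac{444498}{-308949446} = \left(-444498\right) \left(- \frac{1}{308949446}\right) = \frac{222249}{154474723}$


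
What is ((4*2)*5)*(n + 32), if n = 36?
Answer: 2720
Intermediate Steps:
((4*2)*5)*(n + 32) = ((4*2)*5)*(36 + 32) = (8*5)*68 = 40*68 = 2720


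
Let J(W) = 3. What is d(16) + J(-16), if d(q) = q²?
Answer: 259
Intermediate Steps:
d(16) + J(-16) = 16² + 3 = 256 + 3 = 259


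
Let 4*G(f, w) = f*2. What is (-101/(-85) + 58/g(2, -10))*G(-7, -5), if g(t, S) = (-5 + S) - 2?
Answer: 1323/170 ≈ 7.7824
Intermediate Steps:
g(t, S) = -7 + S
G(f, w) = f/2 (G(f, w) = (f*2)/4 = (2*f)/4 = f/2)
(-101/(-85) + 58/g(2, -10))*G(-7, -5) = (-101/(-85) + 58/(-7 - 10))*((1/2)*(-7)) = (-101*(-1/85) + 58/(-17))*(-7/2) = (101/85 + 58*(-1/17))*(-7/2) = (101/85 - 58/17)*(-7/2) = -189/85*(-7/2) = 1323/170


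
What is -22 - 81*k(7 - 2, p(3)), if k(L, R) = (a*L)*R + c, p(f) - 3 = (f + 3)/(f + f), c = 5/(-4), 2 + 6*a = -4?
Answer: 6797/4 ≈ 1699.3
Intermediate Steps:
a = -1 (a = -⅓ + (⅙)*(-4) = -⅓ - ⅔ = -1)
c = -5/4 (c = 5*(-¼) = -5/4 ≈ -1.2500)
p(f) = 3 + (3 + f)/(2*f) (p(f) = 3 + (f + 3)/(f + f) = 3 + (3 + f)/((2*f)) = 3 + (3 + f)*(1/(2*f)) = 3 + (3 + f)/(2*f))
k(L, R) = -5/4 - L*R (k(L, R) = (-L)*R - 5/4 = -L*R - 5/4 = -5/4 - L*R)
-22 - 81*k(7 - 2, p(3)) = -22 - 81*(-5/4 - (7 - 2)*(½)*(3 + 7*3)/3) = -22 - 81*(-5/4 - 1*5*(½)*(⅓)*(3 + 21)) = -22 - 81*(-5/4 - 1*5*(½)*(⅓)*24) = -22 - 81*(-5/4 - 1*5*4) = -22 - 81*(-5/4 - 20) = -22 - 81*(-85/4) = -22 + 6885/4 = 6797/4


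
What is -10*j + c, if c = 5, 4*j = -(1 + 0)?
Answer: 15/2 ≈ 7.5000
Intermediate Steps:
j = -¼ (j = (-(1 + 0))/4 = (-1*1)/4 = (¼)*(-1) = -¼ ≈ -0.25000)
-10*j + c = -10*(-¼) + 5 = 5/2 + 5 = 15/2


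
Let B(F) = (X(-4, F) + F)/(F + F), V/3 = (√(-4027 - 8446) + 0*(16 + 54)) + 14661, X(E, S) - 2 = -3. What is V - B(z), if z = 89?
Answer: 3914443/89 + 3*I*√12473 ≈ 43983.0 + 335.05*I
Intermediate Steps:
X(E, S) = -1 (X(E, S) = 2 - 3 = -1)
V = 43983 + 3*I*√12473 (V = 3*((√(-4027 - 8446) + 0*(16 + 54)) + 14661) = 3*((√(-12473) + 0*70) + 14661) = 3*((I*√12473 + 0) + 14661) = 3*(I*√12473 + 14661) = 3*(14661 + I*√12473) = 43983 + 3*I*√12473 ≈ 43983.0 + 335.05*I)
B(F) = (-1 + F)/(2*F) (B(F) = (-1 + F)/(F + F) = (-1 + F)/((2*F)) = (-1 + F)*(1/(2*F)) = (-1 + F)/(2*F))
V - B(z) = (43983 + 3*I*√12473) - (-1 + 89)/(2*89) = (43983 + 3*I*√12473) - 88/(2*89) = (43983 + 3*I*√12473) - 1*44/89 = (43983 + 3*I*√12473) - 44/89 = 3914443/89 + 3*I*√12473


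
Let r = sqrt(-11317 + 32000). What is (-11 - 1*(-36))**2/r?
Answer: 625*sqrt(20683)/20683 ≈ 4.3458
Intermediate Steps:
r = sqrt(20683) ≈ 143.82
(-11 - 1*(-36))**2/r = (-11 - 1*(-36))**2/(sqrt(20683)) = (-11 + 36)**2*(sqrt(20683)/20683) = 25**2*(sqrt(20683)/20683) = 625*(sqrt(20683)/20683) = 625*sqrt(20683)/20683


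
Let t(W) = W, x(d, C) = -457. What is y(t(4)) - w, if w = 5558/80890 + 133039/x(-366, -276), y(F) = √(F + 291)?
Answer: 5379492352/18483365 + √295 ≈ 308.22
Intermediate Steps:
y(F) = √(291 + F)
w = -5379492352/18483365 (w = 5558/80890 + 133039/(-457) = 5558*(1/80890) + 133039*(-1/457) = 2779/40445 - 133039/457 = -5379492352/18483365 ≈ -291.04)
y(t(4)) - w = √(291 + 4) - 1*(-5379492352/18483365) = √295 + 5379492352/18483365 = 5379492352/18483365 + √295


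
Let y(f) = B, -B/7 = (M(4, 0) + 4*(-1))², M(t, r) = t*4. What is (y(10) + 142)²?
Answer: 749956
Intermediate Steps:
M(t, r) = 4*t
B = -1008 (B = -7*(4*4 + 4*(-1))² = -7*(16 - 4)² = -7*12² = -7*144 = -1008)
y(f) = -1008
(y(10) + 142)² = (-1008 + 142)² = (-866)² = 749956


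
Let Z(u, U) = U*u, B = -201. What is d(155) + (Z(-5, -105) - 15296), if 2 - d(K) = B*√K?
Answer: -14769 + 201*√155 ≈ -12267.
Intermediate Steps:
d(K) = 2 + 201*√K (d(K) = 2 - (-201)*√K = 2 + 201*√K)
d(155) + (Z(-5, -105) - 15296) = (2 + 201*√155) + (-105*(-5) - 15296) = (2 + 201*√155) + (525 - 15296) = (2 + 201*√155) - 14771 = -14769 + 201*√155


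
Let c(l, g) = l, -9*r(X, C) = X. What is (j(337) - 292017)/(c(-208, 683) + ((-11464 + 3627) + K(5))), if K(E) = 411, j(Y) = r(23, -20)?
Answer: 1314088/34353 ≈ 38.253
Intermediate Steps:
r(X, C) = -X/9
j(Y) = -23/9 (j(Y) = -1/9*23 = -23/9)
(j(337) - 292017)/(c(-208, 683) + ((-11464 + 3627) + K(5))) = (-23/9 - 292017)/(-208 + ((-11464 + 3627) + 411)) = -2628176/(9*(-208 + (-7837 + 411))) = -2628176/(9*(-208 - 7426)) = -2628176/9/(-7634) = -2628176/9*(-1/7634) = 1314088/34353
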